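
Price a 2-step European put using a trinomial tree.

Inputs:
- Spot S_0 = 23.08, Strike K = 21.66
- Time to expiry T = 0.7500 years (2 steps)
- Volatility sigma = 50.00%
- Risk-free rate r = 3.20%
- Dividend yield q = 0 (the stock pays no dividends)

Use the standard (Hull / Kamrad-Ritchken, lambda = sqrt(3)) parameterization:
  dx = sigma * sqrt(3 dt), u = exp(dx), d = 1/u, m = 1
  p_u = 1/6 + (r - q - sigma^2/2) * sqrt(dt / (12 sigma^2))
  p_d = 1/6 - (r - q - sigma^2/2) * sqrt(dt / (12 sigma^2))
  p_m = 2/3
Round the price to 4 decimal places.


Answer: Price = V(0,0) = 2.6301

Derivation:
dt = T/N = 0.375000; dx = sigma*sqrt(3*dt) = 0.530330
u = exp(dx) = 1.699493; d = 1/u = 0.588411
p_u = 0.133786, p_m = 0.666667, p_d = 0.199547
Discount per step: exp(-r*dt) = 0.988072
Stock lattice S(k, j) with j the centered position index:
  k=0: S(0,+0) = 23.0800
  k=1: S(1,-1) = 13.5805; S(1,+0) = 23.0800; S(1,+1) = 39.2243
  k=2: S(2,-2) = 7.9909; S(2,-1) = 13.5805; S(2,+0) = 23.0800; S(2,+1) = 39.2243; S(2,+2) = 66.6614
Terminal payoffs V(N, j) = max(K - S_T, 0):
  V(2,-2) = 13.669077; V(2,-1) = 8.079481; V(2,+0) = 0.000000; V(2,+1) = 0.000000; V(2,+2) = 0.000000
Backward induction: V(k, j) = exp(-r*dt) * [p_u * V(k+1, j+1) + p_m * V(k+1, j) + p_d * V(k+1, j-1)]
  V(1,-1) = exp(-r*dt) * [p_u*0.000000 + p_m*8.079481 + p_d*13.669077] = 8.017160
  V(1,+0) = exp(-r*dt) * [p_u*0.000000 + p_m*0.000000 + p_d*8.079481] = 1.593006
  V(1,+1) = exp(-r*dt) * [p_u*0.000000 + p_m*0.000000 + p_d*0.000000] = 0.000000
  V(0,+0) = exp(-r*dt) * [p_u*0.000000 + p_m*1.593006 + p_d*8.017160] = 2.630055


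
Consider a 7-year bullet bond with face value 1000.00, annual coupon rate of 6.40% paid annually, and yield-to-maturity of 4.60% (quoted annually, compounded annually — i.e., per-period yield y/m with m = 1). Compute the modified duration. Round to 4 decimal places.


Answer: Modified duration = 5.6591

Derivation:
Coupon per period c = face * coupon_rate / m = 64.000000
Periods per year m = 1; per-period yield y/m = 0.046000
Number of cashflows N = 7
Cashflows (t years, CF_t, discount factor 1/(1+y/m)^(m*t), PV):
  t = 1.0000: CF_t = 64.000000, DF = 0.956023, PV = 61.185468
  t = 2.0000: CF_t = 64.000000, DF = 0.913980, PV = 58.494712
  t = 3.0000: CF_t = 64.000000, DF = 0.873786, PV = 55.922287
  t = 4.0000: CF_t = 64.000000, DF = 0.835359, PV = 53.462989
  t = 5.0000: CF_t = 64.000000, DF = 0.798623, PV = 51.111844
  t = 6.0000: CF_t = 64.000000, DF = 0.763501, PV = 48.864096
  t = 7.0000: CF_t = 1064.000000, DF = 0.729925, PV = 776.640146
Price P = sum_t PV_t = 1105.681542
First compute Macaulay numerator sum_t t * PV_t:
  t * PV_t at t = 1.0000: 61.185468
  t * PV_t at t = 2.0000: 116.989423
  t * PV_t at t = 3.0000: 167.766860
  t * PV_t at t = 4.0000: 213.851956
  t * PV_t at t = 5.0000: 255.559221
  t * PV_t at t = 6.0000: 293.184575
  t * PV_t at t = 7.0000: 5436.481021
Macaulay duration D = 6545.018525 / 1105.681542 = 5.919443
Modified duration = D / (1 + y/m) = 5.919443 / (1 + 0.046000) = 5.659123


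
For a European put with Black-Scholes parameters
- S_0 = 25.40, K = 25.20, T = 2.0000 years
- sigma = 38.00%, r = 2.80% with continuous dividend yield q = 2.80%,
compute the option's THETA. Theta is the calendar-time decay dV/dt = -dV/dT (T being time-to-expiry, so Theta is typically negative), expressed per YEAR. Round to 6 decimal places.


d1 = 0.2834105927; d2 = -0.2539905610
phi(d1) = 0.3832379071; exp(-qT) = 0.9455391359; exp(-rT) = 0.9455391359
Theta = -S*exp(-qT)*phi(d1)*sigma/(2*sqrt(T)) + r*K*exp(-rT)*N(-d2) - q*S*exp(-qT)*N(-d1)
N(-d1) = 0.3884310546; N(-d2) = 0.6002485748; sqrt(T) = 1.4142135624
Term 1 = -25.4000 * 0.9455391359 * 0.3832379071 * 0.3800 / (2 * 1.4142135624) = -1.2365745059
Term 2 = 0.0280 * 25.2000 * 0.9455391359 * 0.6002485748 = 0.4004692908
Term 3 = -0.0280 * 25.4000 * 0.9455391359 * 0.3884310546 = -0.2612072344
Theta = -1.2365745059 + (0.4004692908) + (-0.2612072344) = -1.097312

Answer: Theta = -1.097312


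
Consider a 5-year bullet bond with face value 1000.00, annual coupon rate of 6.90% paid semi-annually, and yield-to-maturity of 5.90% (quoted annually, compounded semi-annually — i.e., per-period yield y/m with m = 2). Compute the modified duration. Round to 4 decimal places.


Coupon per period c = face * coupon_rate / m = 34.500000
Periods per year m = 2; per-period yield y/m = 0.029500
Number of cashflows N = 10
Cashflows (t years, CF_t, discount factor 1/(1+y/m)^(m*t), PV):
  t = 0.5000: CF_t = 34.500000, DF = 0.971345, PV = 33.511413
  t = 1.0000: CF_t = 34.500000, DF = 0.943512, PV = 32.551154
  t = 1.5000: CF_t = 34.500000, DF = 0.916476, PV = 31.618411
  t = 2.0000: CF_t = 34.500000, DF = 0.890214, PV = 30.712395
  t = 2.5000: CF_t = 34.500000, DF = 0.864706, PV = 29.832341
  t = 3.0000: CF_t = 34.500000, DF = 0.839928, PV = 28.977505
  t = 3.5000: CF_t = 34.500000, DF = 0.815860, PV = 28.147164
  t = 4.0000: CF_t = 34.500000, DF = 0.792482, PV = 27.340616
  t = 4.5000: CF_t = 34.500000, DF = 0.769773, PV = 26.557179
  t = 5.0000: CF_t = 1034.500000, DF = 0.747716, PV = 773.511875
Price P = sum_t PV_t = 1042.760054
First compute Macaulay numerator sum_t t * PV_t:
  t * PV_t at t = 0.5000: 16.755707
  t * PV_t at t = 1.0000: 32.551154
  t * PV_t at t = 1.5000: 47.427617
  t * PV_t at t = 2.0000: 61.424791
  t * PV_t at t = 2.5000: 74.580853
  t * PV_t at t = 3.0000: 86.932515
  t * PV_t at t = 3.5000: 98.515073
  t * PV_t at t = 4.0000: 109.362462
  t * PV_t at t = 4.5000: 119.507304
  t * PV_t at t = 5.0000: 3867.559376
Macaulay duration D = 4514.616852 / 1042.760054 = 4.329488
Modified duration = D / (1 + y/m) = 4.329488 / (1 + 0.029500) = 4.205428

Answer: Modified duration = 4.2054


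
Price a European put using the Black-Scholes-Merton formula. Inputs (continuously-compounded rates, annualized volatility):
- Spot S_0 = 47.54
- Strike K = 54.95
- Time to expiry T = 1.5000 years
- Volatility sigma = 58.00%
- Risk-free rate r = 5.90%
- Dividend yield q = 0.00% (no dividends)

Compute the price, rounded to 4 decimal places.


d1 = (ln(S/K) + (r - q + 0.5*sigma^2) * T) / (sigma * sqrt(T)) = 0.27584602
d2 = d1 - sigma * sqrt(T) = -0.43450600
exp(-rT) = 0.91530311; exp(-qT) = 1.00000000
P = K * exp(-rT) * N(-d2) - S_0 * exp(-qT) * N(-d1)
N(-d1) = 0.39133317; N(-d2) = 0.66803948
P = 54.9500 * 0.91530311 * 0.66803948 - 47.5400 * 1.00000000 * 0.39133317 = 14.9957

Answer: Price = 14.9957


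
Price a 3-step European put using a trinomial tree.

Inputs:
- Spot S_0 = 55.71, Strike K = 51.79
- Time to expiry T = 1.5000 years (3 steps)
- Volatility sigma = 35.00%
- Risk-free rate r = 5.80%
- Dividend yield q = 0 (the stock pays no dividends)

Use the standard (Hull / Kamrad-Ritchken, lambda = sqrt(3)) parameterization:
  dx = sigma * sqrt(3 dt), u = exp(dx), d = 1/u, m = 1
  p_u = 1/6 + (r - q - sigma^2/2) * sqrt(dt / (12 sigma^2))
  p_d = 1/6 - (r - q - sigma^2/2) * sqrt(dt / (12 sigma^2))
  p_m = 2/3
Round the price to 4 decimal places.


Answer: Price = V(0,0) = 5.0195

Derivation:
dt = T/N = 0.500000; dx = sigma*sqrt(3*dt) = 0.428661
u = exp(dx) = 1.535200; d = 1/u = 0.651381
p_u = 0.164771, p_m = 0.666667, p_d = 0.168562
Discount per step: exp(-r*dt) = 0.971416
Stock lattice S(k, j) with j the centered position index:
  k=0: S(0,+0) = 55.7100
  k=1: S(1,-1) = 36.2884; S(1,+0) = 55.7100; S(1,+1) = 85.5260
  k=2: S(2,-2) = 23.6376; S(2,-1) = 36.2884; S(2,+0) = 55.7100; S(2,+1) = 85.5260; S(2,+2) = 131.2995
  k=3: S(3,-3) = 15.3971; S(3,-2) = 23.6376; S(3,-1) = 36.2884; S(3,+0) = 55.7100; S(3,+1) = 85.5260; S(3,+2) = 131.2995; S(3,+3) = 201.5710
Terminal payoffs V(N, j) = max(K - S_T, 0):
  V(3,-3) = 36.392925; V(3,-2) = 28.152410; V(3,-1) = 15.501570; V(3,+0) = 0.000000; V(3,+1) = 0.000000; V(3,+2) = 0.000000; V(3,+3) = 0.000000
Backward induction: V(k, j) = exp(-r*dt) * [p_u * V(k+1, j+1) + p_m * V(k+1, j) + p_d * V(k+1, j-1)]
  V(2,-2) = exp(-r*dt) * [p_u*15.501570 + p_m*28.152410 + p_d*36.392925] = 26.672137
  V(2,-1) = exp(-r*dt) * [p_u*0.000000 + p_m*15.501570 + p_d*28.152410] = 14.648775
  V(2,+0) = exp(-r*dt) * [p_u*0.000000 + p_m*0.000000 + p_d*15.501570] = 2.538289
  V(2,+1) = exp(-r*dt) * [p_u*0.000000 + p_m*0.000000 + p_d*0.000000] = 0.000000
  V(2,+2) = exp(-r*dt) * [p_u*0.000000 + p_m*0.000000 + p_d*0.000000] = 0.000000
  V(1,-1) = exp(-r*dt) * [p_u*2.538289 + p_m*14.648775 + p_d*26.672137] = 14.260392
  V(1,+0) = exp(-r*dt) * [p_u*0.000000 + p_m*2.538289 + p_d*14.648775] = 4.042473
  V(1,+1) = exp(-r*dt) * [p_u*0.000000 + p_m*0.000000 + p_d*2.538289] = 0.415630
  V(0,+0) = exp(-r*dt) * [p_u*0.415630 + p_m*4.042473 + p_d*14.260392] = 5.019530


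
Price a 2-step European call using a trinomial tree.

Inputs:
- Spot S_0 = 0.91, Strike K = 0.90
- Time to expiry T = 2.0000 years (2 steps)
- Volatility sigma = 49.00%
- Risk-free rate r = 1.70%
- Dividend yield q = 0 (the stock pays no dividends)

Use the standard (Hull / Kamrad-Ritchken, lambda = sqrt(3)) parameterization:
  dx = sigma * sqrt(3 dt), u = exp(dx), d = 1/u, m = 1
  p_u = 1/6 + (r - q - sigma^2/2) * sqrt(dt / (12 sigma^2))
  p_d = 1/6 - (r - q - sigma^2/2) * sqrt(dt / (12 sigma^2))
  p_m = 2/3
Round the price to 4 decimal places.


dt = T/N = 1.000000; dx = sigma*sqrt(3*dt) = 0.848705
u = exp(dx) = 2.336619; d = 1/u = 0.427969
p_u = 0.105957, p_m = 0.666667, p_d = 0.227377
Discount per step: exp(-r*dt) = 0.983144
Stock lattice S(k, j) with j the centered position index:
  k=0: S(0,+0) = 0.9100
  k=1: S(1,-1) = 0.3895; S(1,+0) = 0.9100; S(1,+1) = 2.1263
  k=2: S(2,-2) = 0.1667; S(2,-1) = 0.3895; S(2,+0) = 0.9100; S(2,+1) = 2.1263; S(2,+2) = 4.9684
Terminal payoffs V(N, j) = max(S_T - K, 0):
  V(2,-2) = 0.000000; V(2,-1) = 0.000000; V(2,+0) = 0.010000; V(2,+1) = 1.226323; V(2,+2) = 4.068406
Backward induction: V(k, j) = exp(-r*dt) * [p_u * V(k+1, j+1) + p_m * V(k+1, j) + p_d * V(k+1, j-1)]
  V(1,-1) = exp(-r*dt) * [p_u*0.010000 + p_m*0.000000 + p_d*0.000000] = 0.001042
  V(1,+0) = exp(-r*dt) * [p_u*1.226323 + p_m*0.010000 + p_d*0.000000] = 0.134301
  V(1,+1) = exp(-r*dt) * [p_u*4.068406 + p_m*1.226323 + p_d*0.010000] = 1.229811
  V(0,+0) = exp(-r*dt) * [p_u*1.229811 + p_m*0.134301 + p_d*0.001042] = 0.216368

Answer: Price = V(0,0) = 0.2164


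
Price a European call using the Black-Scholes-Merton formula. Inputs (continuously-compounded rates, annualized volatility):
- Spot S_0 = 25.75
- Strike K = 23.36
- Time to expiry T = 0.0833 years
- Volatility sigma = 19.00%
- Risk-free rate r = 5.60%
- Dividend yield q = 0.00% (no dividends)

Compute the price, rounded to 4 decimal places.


d1 = (ln(S/K) + (r - q + 0.5*sigma^2) * T) / (sigma * sqrt(T)) = 1.88882066
d2 = d1 - sigma * sqrt(T) = 1.83398335
exp(-rT) = 0.99534606; exp(-qT) = 1.00000000
C = S_0 * exp(-qT) * N(d1) - K * exp(-rT) * N(d2)
N(d1) = 0.97054207; N(d2) = 0.96667177
C = 25.7500 * 1.00000000 * 0.97054207 - 23.3600 * 0.99534606 * 0.96667177 = 2.5151

Answer: Price = 2.5151


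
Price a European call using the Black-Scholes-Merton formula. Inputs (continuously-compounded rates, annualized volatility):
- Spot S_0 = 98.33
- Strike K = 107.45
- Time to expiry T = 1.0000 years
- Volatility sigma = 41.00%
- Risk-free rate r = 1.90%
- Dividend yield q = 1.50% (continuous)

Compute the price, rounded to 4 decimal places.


d1 = (ln(S/K) + (r - q + 0.5*sigma^2) * T) / (sigma * sqrt(T)) = -0.00157672
d2 = d1 - sigma * sqrt(T) = -0.41157672
exp(-rT) = 0.98117936; exp(-qT) = 0.98511194
C = S_0 * exp(-qT) * N(d1) - K * exp(-rT) * N(d2)
N(d1) = 0.49937098; N(d2) = 0.34032485
C = 98.3300 * 0.98511194 * 0.49937098 - 107.4500 * 0.98117936 * 0.34032485 = 12.4924

Answer: Price = 12.4924


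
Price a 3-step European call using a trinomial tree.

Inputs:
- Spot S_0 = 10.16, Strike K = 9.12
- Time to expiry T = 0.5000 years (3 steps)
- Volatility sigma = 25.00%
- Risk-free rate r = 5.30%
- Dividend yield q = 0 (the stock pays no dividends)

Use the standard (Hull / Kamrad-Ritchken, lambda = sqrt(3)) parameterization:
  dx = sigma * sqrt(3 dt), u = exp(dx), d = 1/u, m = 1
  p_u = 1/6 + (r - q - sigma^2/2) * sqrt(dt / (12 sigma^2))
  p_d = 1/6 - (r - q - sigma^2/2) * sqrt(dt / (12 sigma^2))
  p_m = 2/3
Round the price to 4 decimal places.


dt = T/N = 0.166667; dx = sigma*sqrt(3*dt) = 0.176777
u = exp(dx) = 1.193365; d = 1/u = 0.837967
p_u = 0.176920, p_m = 0.666667, p_d = 0.156414
Discount per step: exp(-r*dt) = 0.991206
Stock lattice S(k, j) with j the centered position index:
  k=0: S(0,+0) = 10.1600
  k=1: S(1,-1) = 8.5137; S(1,+0) = 10.1600; S(1,+1) = 12.1246
  k=2: S(2,-2) = 7.1342; S(2,-1) = 8.5137; S(2,+0) = 10.1600; S(2,+1) = 12.1246; S(2,+2) = 14.4690
  k=3: S(3,-3) = 5.9783; S(3,-2) = 7.1342; S(3,-1) = 8.5137; S(3,+0) = 10.1600; S(3,+1) = 12.1246; S(3,+2) = 14.4690; S(3,+3) = 17.2669
Terminal payoffs V(N, j) = max(S_T - K, 0):
  V(3,-3) = 0.000000; V(3,-2) = 0.000000; V(3,-1) = 0.000000; V(3,+0) = 1.040000; V(3,+1) = 3.004584; V(3,+2) = 5.349049; V(3,+3) = 8.146851
Backward induction: V(k, j) = exp(-r*dt) * [p_u * V(k+1, j+1) + p_m * V(k+1, j) + p_d * V(k+1, j-1)]
  V(2,-2) = exp(-r*dt) * [p_u*0.000000 + p_m*0.000000 + p_d*0.000000] = 0.000000
  V(2,-1) = exp(-r*dt) * [p_u*1.040000 + p_m*0.000000 + p_d*0.000000] = 0.182378
  V(2,+0) = exp(-r*dt) * [p_u*3.004584 + p_m*1.040000 + p_d*0.000000] = 1.214131
  V(2,+1) = exp(-r*dt) * [p_u*5.349049 + p_m*3.004584 + p_d*1.040000] = 3.084710
  V(2,+2) = exp(-r*dt) * [p_u*8.146851 + p_m*5.349049 + p_d*3.004584] = 5.429159
  V(1,-1) = exp(-r*dt) * [p_u*1.214131 + p_m*0.182378 + p_d*0.000000] = 0.333431
  V(1,+0) = exp(-r*dt) * [p_u*3.084710 + p_m*1.214131 + p_d*0.182378] = 1.371524
  V(1,+1) = exp(-r*dt) * [p_u*5.429159 + p_m*3.084710 + p_d*1.214131] = 3.178702
  V(0,+0) = exp(-r*dt) * [p_u*3.178702 + p_m*1.371524 + p_d*0.333431] = 1.515432

Answer: Price = V(0,0) = 1.5154


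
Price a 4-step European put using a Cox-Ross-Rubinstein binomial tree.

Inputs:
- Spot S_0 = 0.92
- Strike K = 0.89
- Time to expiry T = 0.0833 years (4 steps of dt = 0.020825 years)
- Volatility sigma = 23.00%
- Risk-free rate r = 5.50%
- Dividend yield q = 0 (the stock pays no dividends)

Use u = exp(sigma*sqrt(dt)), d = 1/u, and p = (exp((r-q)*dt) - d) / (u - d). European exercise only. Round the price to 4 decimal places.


dt = T/N = 0.020825
u = exp(sigma*sqrt(dt)) = 1.033748; d = 1/u = 0.967354
p = (exp((r-q)*dt) - d) / (u - d) = 0.508964
Discount per step: exp(-r*dt) = 0.998855
Stock lattice S(k, i) with i counting down-moves:
  k=0: S(0,0) = 0.9200
  k=1: S(1,0) = 0.9510; S(1,1) = 0.8900
  k=2: S(2,0) = 0.9831; S(2,1) = 0.9200; S(2,2) = 0.8609
  k=3: S(3,0) = 1.0163; S(3,1) = 0.9510; S(3,2) = 0.8900; S(3,3) = 0.8328
  k=4: S(4,0) = 1.0506; S(4,1) = 0.9831; S(4,2) = 0.9200; S(4,3) = 0.8609; S(4,4) = 0.8056
Terminal payoffs V(N, i) = max(K - S_T, 0):
  V(4,0) = 0.000000; V(4,1) = 0.000000; V(4,2) = 0.000000; V(4,3) = 0.029089; V(4,4) = 0.084382
Backward induction: V(k, i) = exp(-r*dt) * [p * V(k+1, i) + (1-p) * V(k+1, i+1)].
  V(3,0) = exp(-r*dt) * [p*0.000000 + (1-p)*0.000000] = 0.000000
  V(3,1) = exp(-r*dt) * [p*0.000000 + (1-p)*0.000000] = 0.000000
  V(3,2) = exp(-r*dt) * [p*0.000000 + (1-p)*0.029089] = 0.014267
  V(3,3) = exp(-r*dt) * [p*0.029089 + (1-p)*0.084382] = 0.056175
  V(2,0) = exp(-r*dt) * [p*0.000000 + (1-p)*0.000000] = 0.000000
  V(2,1) = exp(-r*dt) * [p*0.000000 + (1-p)*0.014267] = 0.006998
  V(2,2) = exp(-r*dt) * [p*0.014267 + (1-p)*0.056175] = 0.034806
  V(1,0) = exp(-r*dt) * [p*0.000000 + (1-p)*0.006998] = 0.003432
  V(1,1) = exp(-r*dt) * [p*0.006998 + (1-p)*0.034806] = 0.020629
  V(0,0) = exp(-r*dt) * [p*0.003432 + (1-p)*0.020629] = 0.011863

Answer: Price = V(0,0) = 0.0119


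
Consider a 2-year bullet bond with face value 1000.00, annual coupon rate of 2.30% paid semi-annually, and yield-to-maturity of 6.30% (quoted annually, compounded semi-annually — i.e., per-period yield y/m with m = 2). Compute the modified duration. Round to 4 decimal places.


Coupon per period c = face * coupon_rate / m = 11.500000
Periods per year m = 2; per-period yield y/m = 0.031500
Number of cashflows N = 4
Cashflows (t years, CF_t, discount factor 1/(1+y/m)^(m*t), PV):
  t = 0.5000: CF_t = 11.500000, DF = 0.969462, PV = 11.148812
  t = 1.0000: CF_t = 11.500000, DF = 0.939856, PV = 10.808349
  t = 1.5000: CF_t = 11.500000, DF = 0.911155, PV = 10.478283
  t = 2.0000: CF_t = 1011.500000, DF = 0.883330, PV = 893.488481
Price P = sum_t PV_t = 925.923926
First compute Macaulay numerator sum_t t * PV_t:
  t * PV_t at t = 0.5000: 5.574406
  t * PV_t at t = 1.0000: 10.808349
  t * PV_t at t = 1.5000: 15.717425
  t * PV_t at t = 2.0000: 1786.976962
Macaulay duration D = 1819.077143 / 925.923926 = 1.964608
Modified duration = D / (1 + y/m) = 1.964608 / (1 + 0.031500) = 1.904612

Answer: Modified duration = 1.9046


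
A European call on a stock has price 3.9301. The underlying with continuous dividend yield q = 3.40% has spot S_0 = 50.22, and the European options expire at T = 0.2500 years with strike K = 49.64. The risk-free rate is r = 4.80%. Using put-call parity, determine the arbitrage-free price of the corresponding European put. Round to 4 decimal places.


Put-call parity: C - P = S_0 * exp(-qT) - K * exp(-rT).
S_0 * exp(-qT) = 50.2200 * 0.99153602 = 49.79493907
K * exp(-rT) = 49.6400 * 0.98807171 = 49.04787983
P = C - S*exp(-qT) + K*exp(-rT)
P = 3.9301 - 49.79493907 + 49.04787983 = 3.1830

Answer: Put price = 3.1830


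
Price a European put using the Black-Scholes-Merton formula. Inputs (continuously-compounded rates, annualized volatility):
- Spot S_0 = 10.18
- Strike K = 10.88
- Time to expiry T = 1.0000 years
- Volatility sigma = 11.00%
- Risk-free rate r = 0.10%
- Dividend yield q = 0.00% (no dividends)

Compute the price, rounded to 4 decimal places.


d1 = (ln(S/K) + (r - q + 0.5*sigma^2) * T) / (sigma * sqrt(T)) = -0.54046573
d2 = d1 - sigma * sqrt(T) = -0.65046573
exp(-rT) = 0.99900050; exp(-qT) = 1.00000000
P = K * exp(-rT) * N(-d2) - S_0 * exp(-qT) * N(-d1)
N(-d1) = 0.70556206; N(-d2) = 0.74230428
P = 10.8800 * 0.99900050 * 0.74230428 - 10.1800 * 1.00000000 * 0.70556206 = 0.8856

Answer: Price = 0.8856


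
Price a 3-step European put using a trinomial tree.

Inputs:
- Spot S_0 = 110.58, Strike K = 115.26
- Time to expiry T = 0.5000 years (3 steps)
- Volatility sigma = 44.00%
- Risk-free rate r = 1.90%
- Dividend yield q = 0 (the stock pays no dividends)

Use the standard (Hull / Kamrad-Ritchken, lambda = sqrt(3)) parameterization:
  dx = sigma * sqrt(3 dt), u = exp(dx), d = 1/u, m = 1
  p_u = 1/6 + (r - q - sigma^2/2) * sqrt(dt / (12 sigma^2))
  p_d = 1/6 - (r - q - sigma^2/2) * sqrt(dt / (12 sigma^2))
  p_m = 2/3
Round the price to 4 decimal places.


dt = T/N = 0.166667; dx = sigma*sqrt(3*dt) = 0.311127
u = exp(dx) = 1.364963; d = 1/u = 0.732621
p_u = 0.145828, p_m = 0.666667, p_d = 0.187505
Discount per step: exp(-r*dt) = 0.996838
Stock lattice S(k, j) with j the centered position index:
  k=0: S(0,+0) = 110.5800
  k=1: S(1,-1) = 81.0132; S(1,+0) = 110.5800; S(1,+1) = 150.9376
  k=2: S(2,-2) = 59.3520; S(2,-1) = 81.0132; S(2,+0) = 110.5800; S(2,+1) = 150.9376; S(2,+2) = 206.0241
  k=3: S(3,-3) = 43.4825; S(3,-2) = 59.3520; S(3,-1) = 81.0132; S(3,+0) = 110.5800; S(3,+1) = 150.9376; S(3,+2) = 206.0241; S(3,+3) = 281.2152
Terminal payoffs V(N, j) = max(K - S_T, 0):
  V(3,-3) = 71.777512; V(3,-2) = 55.908032; V(3,-1) = 34.246788; V(3,+0) = 4.680000; V(3,+1) = 0.000000; V(3,+2) = 0.000000; V(3,+3) = 0.000000
Backward induction: V(k, j) = exp(-r*dt) * [p_u * V(k+1, j+1) + p_m * V(k+1, j) + p_d * V(k+1, j-1)]
  V(2,-2) = exp(-r*dt) * [p_u*34.246788 + p_m*55.908032 + p_d*71.777512] = 55.548629
  V(2,-1) = exp(-r*dt) * [p_u*4.680000 + p_m*34.246788 + p_d*55.908032] = 33.889212
  V(2,+0) = exp(-r*dt) * [p_u*0.000000 + p_m*4.680000 + p_d*34.246788] = 9.511273
  V(2,+1) = exp(-r*dt) * [p_u*0.000000 + p_m*0.000000 + p_d*4.680000] = 0.874748
  V(2,+2) = exp(-r*dt) * [p_u*0.000000 + p_m*0.000000 + p_d*0.000000] = 0.000000
  V(1,-1) = exp(-r*dt) * [p_u*9.511273 + p_m*33.889212 + p_d*55.548629] = 34.286715
  V(1,+0) = exp(-r*dt) * [p_u*0.874748 + p_m*9.511273 + p_d*33.889212] = 12.782264
  V(1,+1) = exp(-r*dt) * [p_u*0.000000 + p_m*0.874748 + p_d*9.511273] = 2.359094
  V(0,+0) = exp(-r*dt) * [p_u*2.359094 + p_m*12.782264 + p_d*34.286715] = 15.246103

Answer: Price = V(0,0) = 15.2461


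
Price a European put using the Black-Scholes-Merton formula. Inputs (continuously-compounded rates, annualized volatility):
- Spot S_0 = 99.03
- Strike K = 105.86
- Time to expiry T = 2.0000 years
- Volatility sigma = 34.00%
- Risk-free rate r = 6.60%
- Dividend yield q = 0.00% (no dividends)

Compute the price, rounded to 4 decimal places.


Answer: Price = 15.2545

Derivation:
d1 = (ln(S/K) + (r - q + 0.5*sigma^2) * T) / (sigma * sqrt(T)) = 0.37623357
d2 = d1 - sigma * sqrt(T) = -0.10459904
exp(-rT) = 0.87634100; exp(-qT) = 1.00000000
P = K * exp(-rT) * N(-d2) - S_0 * exp(-qT) * N(-d1)
N(-d1) = 0.35337163; N(-d2) = 0.54165301
P = 105.8600 * 0.87634100 * 0.54165301 - 99.0300 * 1.00000000 * 0.35337163 = 15.2545


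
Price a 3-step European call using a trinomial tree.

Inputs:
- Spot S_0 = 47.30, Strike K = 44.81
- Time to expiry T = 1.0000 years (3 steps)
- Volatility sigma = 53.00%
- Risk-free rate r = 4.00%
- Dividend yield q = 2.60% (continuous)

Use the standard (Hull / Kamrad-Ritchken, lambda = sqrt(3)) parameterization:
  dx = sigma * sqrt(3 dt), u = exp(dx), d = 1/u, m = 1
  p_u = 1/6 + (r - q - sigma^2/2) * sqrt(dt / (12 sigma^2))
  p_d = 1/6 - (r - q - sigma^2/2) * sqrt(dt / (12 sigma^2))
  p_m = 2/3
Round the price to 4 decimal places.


dt = T/N = 0.333333; dx = sigma*sqrt(3*dt) = 0.530000
u = exp(dx) = 1.698932; d = 1/u = 0.588605
p_u = 0.126903, p_m = 0.666667, p_d = 0.206431
Discount per step: exp(-r*dt) = 0.986755
Stock lattice S(k, j) with j the centered position index:
  k=0: S(0,+0) = 47.3000
  k=1: S(1,-1) = 27.8410; S(1,+0) = 47.3000; S(1,+1) = 80.3595
  k=2: S(2,-2) = 16.3874; S(2,-1) = 27.8410; S(2,+0) = 47.3000; S(2,+1) = 80.3595; S(2,+2) = 136.5253
  k=3: S(3,-3) = 9.6457; S(3,-2) = 16.3874; S(3,-1) = 27.8410; S(3,+0) = 47.3000; S(3,+1) = 80.3595; S(3,+2) = 136.5253; S(3,+3) = 231.9473
Terminal payoffs V(N, j) = max(S_T - K, 0):
  V(3,-3) = 0.000000; V(3,-2) = 0.000000; V(3,-1) = 0.000000; V(3,+0) = 2.490000; V(3,+1) = 35.549498; V(3,+2) = 91.715348; V(3,+3) = 187.137324
Backward induction: V(k, j) = exp(-r*dt) * [p_u * V(k+1, j+1) + p_m * V(k+1, j) + p_d * V(k+1, j-1)]
  V(2,-2) = exp(-r*dt) * [p_u*0.000000 + p_m*0.000000 + p_d*0.000000] = 0.000000
  V(2,-1) = exp(-r*dt) * [p_u*2.490000 + p_m*0.000000 + p_d*0.000000] = 0.311802
  V(2,+0) = exp(-r*dt) * [p_u*35.549498 + p_m*2.490000 + p_d*0.000000] = 6.089583
  V(2,+1) = exp(-r*dt) * [p_u*91.715348 + p_m*35.549498 + p_d*2.490000] = 35.377725
  V(2,+2) = exp(-r*dt) * [p_u*187.137324 + p_m*91.715348 + p_d*35.549498] = 91.008699
  V(1,-1) = exp(-r*dt) * [p_u*6.089583 + p_m*0.311802 + p_d*0.000000] = 0.967663
  V(1,+0) = exp(-r*dt) * [p_u*35.377725 + p_m*6.089583 + p_d*0.311802] = 8.499524
  V(1,+1) = exp(-r*dt) * [p_u*91.008699 + p_m*35.377725 + p_d*6.089583] = 35.909461
  V(0,+0) = exp(-r*dt) * [p_u*35.909461 + p_m*8.499524 + p_d*0.967663] = 10.285053

Answer: Price = V(0,0) = 10.2851


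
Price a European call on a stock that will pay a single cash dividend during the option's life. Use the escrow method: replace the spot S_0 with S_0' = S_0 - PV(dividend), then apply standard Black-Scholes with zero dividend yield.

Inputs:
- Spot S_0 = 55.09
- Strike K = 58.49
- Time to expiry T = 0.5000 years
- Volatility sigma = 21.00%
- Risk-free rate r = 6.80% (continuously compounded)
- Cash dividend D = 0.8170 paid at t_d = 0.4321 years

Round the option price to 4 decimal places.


PV(D) = D * exp(-r * t_d) = 0.8170 * 0.97104468 = 0.79334350
S_0' = S_0 - PV(D) = 55.0900 - 0.79334350 = 54.29665650
d1 = (ln(S_0'/K) + (r + sigma^2/2)*T) / (sigma*sqrt(T)) = -0.19777540
d2 = d1 - sigma*sqrt(T) = -0.34626783
exp(-rT) = 0.96657150
N(d1) = 0.42161040; N(d2) = 0.36457072
C = S_0' * N(d1) - K * exp(-rT) * N(d2) = 54.29665650 * 0.42161040 - 58.4900 * 0.96657150 * 0.36457072 = 2.2811

Answer: Price = 2.2811


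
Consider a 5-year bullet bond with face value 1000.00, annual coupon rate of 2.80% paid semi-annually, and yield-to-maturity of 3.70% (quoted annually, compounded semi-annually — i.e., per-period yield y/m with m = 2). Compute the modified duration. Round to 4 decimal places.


Coupon per period c = face * coupon_rate / m = 14.000000
Periods per year m = 2; per-period yield y/m = 0.018500
Number of cashflows N = 10
Cashflows (t years, CF_t, discount factor 1/(1+y/m)^(m*t), PV):
  t = 0.5000: CF_t = 14.000000, DF = 0.981836, PV = 13.745704
  t = 1.0000: CF_t = 14.000000, DF = 0.964002, PV = 13.496028
  t = 1.5000: CF_t = 14.000000, DF = 0.946492, PV = 13.250887
  t = 2.0000: CF_t = 14.000000, DF = 0.929300, PV = 13.010198
  t = 2.5000: CF_t = 14.000000, DF = 0.912420, PV = 12.773881
  t = 3.0000: CF_t = 14.000000, DF = 0.895847, PV = 12.541857
  t = 3.5000: CF_t = 14.000000, DF = 0.879575, PV = 12.314047
  t = 4.0000: CF_t = 14.000000, DF = 0.863598, PV = 12.090375
  t = 4.5000: CF_t = 14.000000, DF = 0.847912, PV = 11.870766
  t = 5.0000: CF_t = 1014.000000, DF = 0.832510, PV = 844.165544
Price P = sum_t PV_t = 959.259286
First compute Macaulay numerator sum_t t * PV_t:
  t * PV_t at t = 0.5000: 6.872852
  t * PV_t at t = 1.0000: 13.496028
  t * PV_t at t = 1.5000: 19.876330
  t * PV_t at t = 2.0000: 26.020396
  t * PV_t at t = 2.5000: 31.934703
  t * PV_t at t = 3.0000: 37.625570
  t * PV_t at t = 3.5000: 43.099164
  t * PV_t at t = 4.0000: 48.361500
  t * PV_t at t = 4.5000: 53.418446
  t * PV_t at t = 5.0000: 4220.827719
Macaulay duration D = 4501.532707 / 959.259286 = 4.692717
Modified duration = D / (1 + y/m) = 4.692717 / (1 + 0.018500) = 4.607479

Answer: Modified duration = 4.6075


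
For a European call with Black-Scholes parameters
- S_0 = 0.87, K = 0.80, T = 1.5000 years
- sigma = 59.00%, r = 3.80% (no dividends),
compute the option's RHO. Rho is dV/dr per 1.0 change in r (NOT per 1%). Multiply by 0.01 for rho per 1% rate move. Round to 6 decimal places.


d1 = 0.5562645675; d2 = -0.1663349066
phi(d1) = 0.3417575649; exp(-qT) = 1.0000000000; exp(-rT) = 0.9445940694
N(d2) = 0.4339466986
Rho = K*T*exp(-rT)*N(d2) = 0.8000 * 1.5000 * 0.9445940694 * 0.4339466986 = 0.491884

Answer: Rho = 0.491884


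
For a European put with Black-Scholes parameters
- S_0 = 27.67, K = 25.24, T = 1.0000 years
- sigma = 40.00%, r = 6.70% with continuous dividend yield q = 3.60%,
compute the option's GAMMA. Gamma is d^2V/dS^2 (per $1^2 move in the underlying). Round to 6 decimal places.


d1 = 0.5072968903; d2 = 0.1072968903
phi(d1) = 0.3507738375; exp(-qT) = 0.9646402935; exp(-rT) = 0.9351952013
Gamma = exp(-qT) * phi(d1) / (S * sigma * sqrt(T)) = 0.9646402935 * 0.3507738375 / (27.6700 * 0.4000 * 1.0000000000) = 0.030572

Answer: Gamma = 0.030572


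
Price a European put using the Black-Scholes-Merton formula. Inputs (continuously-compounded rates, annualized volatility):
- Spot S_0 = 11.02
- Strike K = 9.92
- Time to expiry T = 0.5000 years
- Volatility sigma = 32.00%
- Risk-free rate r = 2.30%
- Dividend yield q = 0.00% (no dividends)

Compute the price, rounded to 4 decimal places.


Answer: Price = 0.4526

Derivation:
d1 = (ln(S/K) + (r - q + 0.5*sigma^2) * T) / (sigma * sqrt(T)) = 0.62870138
d2 = d1 - sigma * sqrt(T) = 0.40242721
exp(-rT) = 0.98856587; exp(-qT) = 1.00000000
P = K * exp(-rT) * N(-d2) - S_0 * exp(-qT) * N(-d1)
N(-d1) = 0.26477229; N(-d2) = 0.34368482
P = 9.9200 * 0.98856587 * 0.34368482 - 11.0200 * 1.00000000 * 0.26477229 = 0.4526


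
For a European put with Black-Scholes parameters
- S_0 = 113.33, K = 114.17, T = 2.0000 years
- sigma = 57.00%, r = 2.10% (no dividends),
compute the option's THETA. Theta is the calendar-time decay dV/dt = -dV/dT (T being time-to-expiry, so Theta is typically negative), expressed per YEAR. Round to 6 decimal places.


Answer: Theta = -6.776075

Derivation:
d1 = 0.4459925310; d2 = -0.3601091995
phi(d1) = 0.3611748091; exp(-qT) = 1.0000000000; exp(-rT) = 0.9588697806
Theta = -S*exp(-qT)*phi(d1)*sigma/(2*sqrt(T)) + r*K*exp(-rT)*N(-d2) - q*S*exp(-qT)*N(-d1)
N(-d1) = 0.3278013206; N(-d2) = 0.6406172633; sqrt(T) = 1.4142135624
Term 1 = -113.3300 * 1.0000000000 * 0.3611748091 * 0.5700 / (2 * 1.4142135624) = -8.2488271418
Term 2 = 0.0210 * 114.1700 * 0.9588697806 * 0.6406172633 = 1.4727518108
Term 3 = 0 (no dividend yield, q = 0)
Theta = -8.2488271418 + (1.4727518108) + (0.0000000000) = -6.776075


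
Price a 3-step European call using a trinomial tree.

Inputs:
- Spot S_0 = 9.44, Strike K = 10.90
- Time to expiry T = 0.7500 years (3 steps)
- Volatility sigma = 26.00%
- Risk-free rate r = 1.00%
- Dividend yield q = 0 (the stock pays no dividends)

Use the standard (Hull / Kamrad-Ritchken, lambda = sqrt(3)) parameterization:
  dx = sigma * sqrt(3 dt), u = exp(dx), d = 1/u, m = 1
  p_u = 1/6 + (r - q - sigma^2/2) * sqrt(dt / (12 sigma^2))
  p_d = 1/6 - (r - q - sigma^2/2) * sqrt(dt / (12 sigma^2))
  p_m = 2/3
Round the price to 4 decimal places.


Answer: Price = V(0,0) = 0.4095

Derivation:
dt = T/N = 0.250000; dx = sigma*sqrt(3*dt) = 0.225167
u = exp(dx) = 1.252531; d = 1/u = 0.798383
p_u = 0.153454, p_m = 0.666667, p_d = 0.179879
Discount per step: exp(-r*dt) = 0.997503
Stock lattice S(k, j) with j the centered position index:
  k=0: S(0,+0) = 9.4400
  k=1: S(1,-1) = 7.5367; S(1,+0) = 9.4400; S(1,+1) = 11.8239
  k=2: S(2,-2) = 6.0172; S(2,-1) = 7.5367; S(2,+0) = 9.4400; S(2,+1) = 11.8239; S(2,+2) = 14.8098
  k=3: S(3,-3) = 4.8040; S(3,-2) = 6.0172; S(3,-1) = 7.5367; S(3,+0) = 9.4400; S(3,+1) = 11.8239; S(3,+2) = 14.8098; S(3,+3) = 18.5497
Terminal payoffs V(N, j) = max(S_T - K, 0):
  V(3,-3) = 0.000000; V(3,-2) = 0.000000; V(3,-1) = 0.000000; V(3,+0) = 0.000000; V(3,+1) = 0.923896; V(3,+2) = 3.909801; V(3,+3) = 7.649740
Backward induction: V(k, j) = exp(-r*dt) * [p_u * V(k+1, j+1) + p_m * V(k+1, j) + p_d * V(k+1, j-1)]
  V(2,-2) = exp(-r*dt) * [p_u*0.000000 + p_m*0.000000 + p_d*0.000000] = 0.000000
  V(2,-1) = exp(-r*dt) * [p_u*0.000000 + p_m*0.000000 + p_d*0.000000] = 0.000000
  V(2,+0) = exp(-r*dt) * [p_u*0.923896 + p_m*0.000000 + p_d*0.000000] = 0.141422
  V(2,+1) = exp(-r*dt) * [p_u*3.909801 + p_m*0.923896 + p_d*0.000000] = 1.212870
  V(2,+2) = exp(-r*dt) * [p_u*7.649740 + p_m*3.909801 + p_d*0.923896] = 3.936754
  V(1,-1) = exp(-r*dt) * [p_u*0.141422 + p_m*0.000000 + p_d*0.000000] = 0.021648
  V(1,+0) = exp(-r*dt) * [p_u*1.212870 + p_m*0.141422 + p_d*0.000000] = 0.279701
  V(1,+1) = exp(-r*dt) * [p_u*3.936754 + p_m*1.212870 + p_d*0.141422] = 1.434540
  V(0,+0) = exp(-r*dt) * [p_u*1.434540 + p_m*0.279701 + p_d*0.021648] = 0.409473


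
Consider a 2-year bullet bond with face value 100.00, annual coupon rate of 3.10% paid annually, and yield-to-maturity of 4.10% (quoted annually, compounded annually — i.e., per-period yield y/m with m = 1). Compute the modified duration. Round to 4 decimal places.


Answer: Modified duration = 1.8921

Derivation:
Coupon per period c = face * coupon_rate / m = 3.100000
Periods per year m = 1; per-period yield y/m = 0.041000
Number of cashflows N = 2
Cashflows (t years, CF_t, discount factor 1/(1+y/m)^(m*t), PV):
  t = 1.0000: CF_t = 3.100000, DF = 0.960615, PV = 2.977906
  t = 2.0000: CF_t = 103.100000, DF = 0.922781, PV = 95.138699
Price P = sum_t PV_t = 98.116604
First compute Macaulay numerator sum_t t * PV_t:
  t * PV_t at t = 1.0000: 2.977906
  t * PV_t at t = 2.0000: 190.277397
Macaulay duration D = 193.255303 / 98.116604 = 1.969649
Modified duration = D / (1 + y/m) = 1.969649 / (1 + 0.041000) = 1.892074


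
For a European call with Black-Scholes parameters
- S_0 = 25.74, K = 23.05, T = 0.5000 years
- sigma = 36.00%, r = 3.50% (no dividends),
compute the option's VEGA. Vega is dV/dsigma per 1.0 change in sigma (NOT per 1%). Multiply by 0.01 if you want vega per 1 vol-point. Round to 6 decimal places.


Answer: Vega = 5.955470

Derivation:
d1 = 0.6296410048; d2 = 0.3750825636
phi(d1) = 0.3272069510; exp(-qT) = 1.0000000000; exp(-rT) = 0.9826522357
Vega = S * exp(-qT) * phi(d1) * sqrt(T) = 25.7400 * 1.0000000000 * 0.3272069510 * 0.7071067812 = 5.955470


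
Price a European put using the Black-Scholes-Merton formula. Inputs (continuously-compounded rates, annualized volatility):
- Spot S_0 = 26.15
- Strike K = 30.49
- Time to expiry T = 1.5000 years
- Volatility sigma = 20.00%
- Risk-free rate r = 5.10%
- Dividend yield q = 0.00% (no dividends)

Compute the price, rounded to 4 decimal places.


Answer: Price = 3.8277

Derivation:
d1 = (ln(S/K) + (r - q + 0.5*sigma^2) * T) / (sigma * sqrt(T)) = -0.19207907
d2 = d1 - sigma * sqrt(T) = -0.43702804
exp(-rT) = 0.92635291; exp(-qT) = 1.00000000
P = K * exp(-rT) * N(-d2) - S_0 * exp(-qT) * N(-d1)
N(-d1) = 0.57615986; N(-d2) = 0.66895449
P = 30.4900 * 0.92635291 * 0.66895449 - 26.1500 * 1.00000000 * 0.57615986 = 3.8277


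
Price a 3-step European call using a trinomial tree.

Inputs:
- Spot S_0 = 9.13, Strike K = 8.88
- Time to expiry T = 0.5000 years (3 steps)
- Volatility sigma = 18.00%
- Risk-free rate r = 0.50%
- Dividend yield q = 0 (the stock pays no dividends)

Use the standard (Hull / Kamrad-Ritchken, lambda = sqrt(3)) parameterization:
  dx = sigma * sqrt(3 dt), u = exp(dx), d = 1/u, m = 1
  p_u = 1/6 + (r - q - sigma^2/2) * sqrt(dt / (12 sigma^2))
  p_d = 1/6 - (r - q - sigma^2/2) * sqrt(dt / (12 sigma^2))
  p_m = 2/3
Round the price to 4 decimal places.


Answer: Price = V(0,0) = 0.6017

Derivation:
dt = T/N = 0.166667; dx = sigma*sqrt(3*dt) = 0.127279
u = exp(dx) = 1.135734; d = 1/u = 0.880488
p_u = 0.159334, p_m = 0.666667, p_d = 0.174000
Discount per step: exp(-r*dt) = 0.999167
Stock lattice S(k, j) with j the centered position index:
  k=0: S(0,+0) = 9.1300
  k=1: S(1,-1) = 8.0389; S(1,+0) = 9.1300; S(1,+1) = 10.3693
  k=2: S(2,-2) = 7.0781; S(2,-1) = 8.0389; S(2,+0) = 9.1300; S(2,+1) = 10.3693; S(2,+2) = 11.7767
  k=3: S(3,-3) = 6.2322; S(3,-2) = 7.0781; S(3,-1) = 8.0389; S(3,+0) = 9.1300; S(3,+1) = 10.3693; S(3,+2) = 11.7767; S(3,+3) = 13.3752
Terminal payoffs V(N, j) = max(S_T - K, 0):
  V(3,-3) = 0.000000; V(3,-2) = 0.000000; V(3,-1) = 0.000000; V(3,+0) = 0.250000; V(3,+1) = 1.489252; V(3,+2) = 2.896713; V(3,+3) = 4.495215
Backward induction: V(k, j) = exp(-r*dt) * [p_u * V(k+1, j+1) + p_m * V(k+1, j) + p_d * V(k+1, j-1)]
  V(2,-2) = exp(-r*dt) * [p_u*0.000000 + p_m*0.000000 + p_d*0.000000] = 0.000000
  V(2,-1) = exp(-r*dt) * [p_u*0.250000 + p_m*0.000000 + p_d*0.000000] = 0.039800
  V(2,+0) = exp(-r*dt) * [p_u*1.489252 + p_m*0.250000 + p_d*0.000000] = 0.403618
  V(2,+1) = exp(-r*dt) * [p_u*2.896713 + p_m*1.489252 + p_d*0.250000] = 1.496631
  V(2,+2) = exp(-r*dt) * [p_u*4.495215 + p_m*2.896713 + p_d*1.489252] = 2.904090
  V(1,-1) = exp(-r*dt) * [p_u*0.403618 + p_m*0.039800 + p_d*0.000000] = 0.090768
  V(1,+0) = exp(-r*dt) * [p_u*1.496631 + p_m*0.403618 + p_d*0.039800] = 0.514039
  V(1,+1) = exp(-r*dt) * [p_u*2.904090 + p_m*1.496631 + p_d*0.403618] = 1.529428
  V(0,+0) = exp(-r*dt) * [p_u*1.529428 + p_m*0.514039 + p_d*0.090768] = 0.601674


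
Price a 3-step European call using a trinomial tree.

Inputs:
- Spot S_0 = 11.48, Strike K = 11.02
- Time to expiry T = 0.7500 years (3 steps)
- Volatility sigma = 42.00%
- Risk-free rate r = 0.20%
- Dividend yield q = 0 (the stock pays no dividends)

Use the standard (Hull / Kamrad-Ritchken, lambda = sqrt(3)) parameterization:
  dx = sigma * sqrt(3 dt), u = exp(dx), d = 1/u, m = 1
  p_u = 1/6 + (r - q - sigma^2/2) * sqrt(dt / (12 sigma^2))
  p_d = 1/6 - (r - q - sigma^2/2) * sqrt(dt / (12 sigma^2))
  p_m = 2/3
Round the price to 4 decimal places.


Answer: Price = V(0,0) = 1.7864

Derivation:
dt = T/N = 0.250000; dx = sigma*sqrt(3*dt) = 0.363731
u = exp(dx) = 1.438687; d = 1/u = 0.695078
p_u = 0.137043, p_m = 0.666667, p_d = 0.196290
Discount per step: exp(-r*dt) = 0.999500
Stock lattice S(k, j) with j the centered position index:
  k=0: S(0,+0) = 11.4800
  k=1: S(1,-1) = 7.9795; S(1,+0) = 11.4800; S(1,+1) = 16.5161
  k=2: S(2,-2) = 5.5464; S(2,-1) = 7.9795; S(2,+0) = 11.4800; S(2,+1) = 16.5161; S(2,+2) = 23.7615
  k=3: S(3,-3) = 3.8552; S(3,-2) = 5.5464; S(3,-1) = 7.9795; S(3,+0) = 11.4800; S(3,+1) = 16.5161; S(3,+2) = 23.7615; S(3,+3) = 34.1854
Terminal payoffs V(N, j) = max(S_T - K, 0):
  V(3,-3) = 0.000000; V(3,-2) = 0.000000; V(3,-1) = 0.000000; V(3,+0) = 0.460000; V(3,+1) = 5.496123; V(3,+2) = 12.741526; V(3,+3) = 23.165391
Backward induction: V(k, j) = exp(-r*dt) * [p_u * V(k+1, j+1) + p_m * V(k+1, j) + p_d * V(k+1, j-1)]
  V(2,-2) = exp(-r*dt) * [p_u*0.000000 + p_m*0.000000 + p_d*0.000000] = 0.000000
  V(2,-1) = exp(-r*dt) * [p_u*0.460000 + p_m*0.000000 + p_d*0.000000] = 0.063008
  V(2,+0) = exp(-r*dt) * [p_u*5.496123 + p_m*0.460000 + p_d*0.000000] = 1.059343
  V(2,+1) = exp(-r*dt) * [p_u*12.741526 + p_m*5.496123 + p_d*0.460000] = 5.497764
  V(2,+2) = exp(-r*dt) * [p_u*23.165391 + p_m*12.741526 + p_d*5.496123] = 12.741471
  V(1,-1) = exp(-r*dt) * [p_u*1.059343 + p_m*0.063008 + p_d*0.000000] = 0.187088
  V(1,+0) = exp(-r*dt) * [p_u*5.497764 + p_m*1.059343 + p_d*0.063008] = 1.471291
  V(1,+1) = exp(-r*dt) * [p_u*12.741471 + p_m*5.497764 + p_d*1.059343] = 5.616437
  V(0,+0) = exp(-r*dt) * [p_u*5.616437 + p_m*1.471291 + p_d*0.187088] = 1.786385


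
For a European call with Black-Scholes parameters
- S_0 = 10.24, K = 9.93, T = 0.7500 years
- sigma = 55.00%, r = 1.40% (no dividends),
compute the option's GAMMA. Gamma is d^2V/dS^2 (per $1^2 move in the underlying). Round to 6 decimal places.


Answer: Gamma = 0.077592

Derivation:
d1 = 0.3247409285; d2 = -0.1515730436
phi(d1) = 0.3784516829; exp(-qT) = 1.0000000000; exp(-rT) = 0.9895549326
Gamma = exp(-qT) * phi(d1) / (S * sigma * sqrt(T)) = 1.0000000000 * 0.3784516829 / (10.2400 * 0.5500 * 0.8660254038) = 0.077592


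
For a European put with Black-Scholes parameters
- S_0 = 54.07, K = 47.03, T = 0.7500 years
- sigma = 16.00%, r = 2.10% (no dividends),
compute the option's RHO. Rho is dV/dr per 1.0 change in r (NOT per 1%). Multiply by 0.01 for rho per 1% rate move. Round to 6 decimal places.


Answer: Rho = -5.090415

Derivation:
d1 = 1.1896577075; d2 = 1.0510936429
phi(d1) = 0.1966005520; exp(-qT) = 1.0000000000; exp(-rT) = 0.9843733826
N(-d2) = 0.1466077918
Rho = -K*T*exp(-rT)*N(-d2) = -47.0300 * 0.7500 * 0.9843733826 * 0.1466077918 = -5.090415


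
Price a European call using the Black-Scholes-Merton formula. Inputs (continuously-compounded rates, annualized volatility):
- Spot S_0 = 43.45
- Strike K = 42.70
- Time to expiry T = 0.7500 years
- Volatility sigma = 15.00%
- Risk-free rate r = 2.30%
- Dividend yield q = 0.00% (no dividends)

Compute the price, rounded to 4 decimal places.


Answer: Price = 3.0301

Derivation:
d1 = (ln(S/K) + (r - q + 0.5*sigma^2) * T) / (sigma * sqrt(T)) = 0.33177958
d2 = d1 - sigma * sqrt(T) = 0.20187577
exp(-rT) = 0.98289793; exp(-qT) = 1.00000000
C = S_0 * exp(-qT) * N(d1) - K * exp(-rT) * N(d2)
N(d1) = 0.62997215; N(d2) = 0.57999308
C = 43.4500 * 1.00000000 * 0.62997215 - 42.7000 * 0.98289793 * 0.57999308 = 3.0301


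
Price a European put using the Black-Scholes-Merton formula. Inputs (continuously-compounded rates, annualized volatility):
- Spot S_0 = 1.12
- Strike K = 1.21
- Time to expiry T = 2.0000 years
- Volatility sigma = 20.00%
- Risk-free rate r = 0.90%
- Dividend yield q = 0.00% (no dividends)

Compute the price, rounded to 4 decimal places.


Answer: Price = 0.1668

Derivation:
d1 = (ln(S/K) + (r - q + 0.5*sigma^2) * T) / (sigma * sqrt(T)) = -0.06820637
d2 = d1 - sigma * sqrt(T) = -0.35104908
exp(-rT) = 0.98216103; exp(-qT) = 1.00000000
P = K * exp(-rT) * N(-d2) - S_0 * exp(-qT) * N(-d1)
N(-d1) = 0.52718932; N(-d2) = 0.63722424
P = 1.2100 * 0.98216103 * 0.63722424 - 1.1200 * 1.00000000 * 0.52718932 = 0.1668


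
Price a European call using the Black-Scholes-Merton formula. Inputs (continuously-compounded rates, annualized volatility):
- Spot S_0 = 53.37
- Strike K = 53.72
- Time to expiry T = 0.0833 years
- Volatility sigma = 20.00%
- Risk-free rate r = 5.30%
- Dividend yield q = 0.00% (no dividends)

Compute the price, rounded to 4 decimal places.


d1 = (ln(S/K) + (r - q + 0.5*sigma^2) * T) / (sigma * sqrt(T)) = -0.00789421
d2 = d1 - sigma * sqrt(T) = -0.06561769
exp(-rT) = 0.99559483; exp(-qT) = 1.00000000
C = S_0 * exp(-qT) * N(d1) - K * exp(-rT) * N(d2)
N(d1) = 0.49685070; N(d2) = 0.47384110
C = 53.3700 * 1.00000000 * 0.49685070 - 53.7200 * 0.99559483 * 0.47384110 = 1.1743

Answer: Price = 1.1743
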